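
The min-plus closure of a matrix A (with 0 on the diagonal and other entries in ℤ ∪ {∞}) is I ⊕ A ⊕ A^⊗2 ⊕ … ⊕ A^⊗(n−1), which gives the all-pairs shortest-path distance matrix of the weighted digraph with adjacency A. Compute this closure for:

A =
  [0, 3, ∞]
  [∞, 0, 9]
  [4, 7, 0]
Closure =
  [0, 3, 12]
  [13, 0, 9]
  [4, 7, 0]

This is the Floyd-Warshall all-pairs shortest-path computation. For each intermediate vertex k = 0, 1, …, 2, update dist[i][j] ← min(dist[i][j], dist[i][k] + dist[k][j]). The final matrix gives, for each (i, j), the minimum total weight of any directed path from i to j (possibly empty when i = j).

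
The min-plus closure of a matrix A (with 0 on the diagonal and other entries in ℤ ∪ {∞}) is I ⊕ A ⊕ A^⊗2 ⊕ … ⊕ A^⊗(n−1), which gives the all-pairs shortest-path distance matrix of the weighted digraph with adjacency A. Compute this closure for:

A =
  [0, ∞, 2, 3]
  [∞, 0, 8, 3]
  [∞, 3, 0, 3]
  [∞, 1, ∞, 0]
Closure =
  [0, 4, 2, 3]
  [∞, 0, 8, 3]
  [∞, 3, 0, 3]
  [∞, 1, 9, 0]

This is the Floyd-Warshall all-pairs shortest-path computation. For each intermediate vertex k = 0, 1, …, 3, update dist[i][j] ← min(dist[i][j], dist[i][k] + dist[k][j]). The final matrix gives, for each (i, j), the minimum total weight of any directed path from i to j (possibly empty when i = j).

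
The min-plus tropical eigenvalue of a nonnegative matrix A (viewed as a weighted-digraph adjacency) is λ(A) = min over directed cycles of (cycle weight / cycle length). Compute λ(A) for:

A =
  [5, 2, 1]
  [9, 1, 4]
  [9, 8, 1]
λ(A) = 1

Enumerate directed cycles and compute their means (weight / length). Sample:
  cycle 0 → 0: weight = 5, length = 1, mean = 5/1 ≈ 5.000
  cycle 1 → 1: weight = 1, length = 1, mean = 1/1 ≈ 1.000
  cycle 2 → 2: weight = 1, length = 1, mean = 1/1 ≈ 1.000
  cycle 0 → 1 → 0: weight = 11, length = 2, mean = 11/2 ≈ 5.500
  cycle 0 → 2 → 0: weight = 10, length = 2, mean = 10/2 ≈ 5.000
  cycle 1 → 0 → 1: weight = 11, length = 2, mean = 11/2 ≈ 5.500
Minimum mean = 1.000, attained e.g. along the cycle 1 → 1 with weight 1 and length 1. So λ(A) = 1/1 = 1.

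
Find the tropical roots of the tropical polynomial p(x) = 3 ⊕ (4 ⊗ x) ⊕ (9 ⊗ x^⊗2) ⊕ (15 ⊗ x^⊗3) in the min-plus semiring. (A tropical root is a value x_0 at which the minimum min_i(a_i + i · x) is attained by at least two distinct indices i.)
Roots: {-6, -5, -1}

Each tropical root is a break point of the lower envelope of the lines y = a_i + i · x (there are 4 lines, with slopes 0, 1, ..., 3). Only the lines that attain the minimum somewhere contribute to roots; other lines are dominated. Here the surviving (envelope) indices are i = 3, i = 2, i = 1, i = 0.
Intersections between consecutive envelope lines give the roots: for adjacent envelope indices i < j the intersection is x = (a_i − a_j) / (j − i). Reading off the sorted break points: {-6, -5, -1}.
Verification: at each break x_0, at least two indices attain the minimum of min_i(a_i + i · x_0).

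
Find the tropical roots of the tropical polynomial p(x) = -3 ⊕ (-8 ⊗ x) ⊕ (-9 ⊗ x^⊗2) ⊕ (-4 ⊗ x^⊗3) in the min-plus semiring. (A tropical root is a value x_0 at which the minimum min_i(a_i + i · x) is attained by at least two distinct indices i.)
Roots: {-5, 1, 5}

Each tropical root is a break point of the lower envelope of the lines y = a_i + i · x (there are 4 lines, with slopes 0, 1, ..., 3). Only the lines that attain the minimum somewhere contribute to roots; other lines are dominated. Here the surviving (envelope) indices are i = 3, i = 2, i = 1, i = 0.
Intersections between consecutive envelope lines give the roots: for adjacent envelope indices i < j the intersection is x = (a_i − a_j) / (j − i). Reading off the sorted break points: {-5, 1, 5}.
Verification: at each break x_0, at least two indices attain the minimum of min_i(a_i + i · x_0).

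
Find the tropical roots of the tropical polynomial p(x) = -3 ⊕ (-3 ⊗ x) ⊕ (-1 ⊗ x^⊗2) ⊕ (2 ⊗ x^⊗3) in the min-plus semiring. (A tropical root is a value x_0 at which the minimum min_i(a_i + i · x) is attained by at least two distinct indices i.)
Roots: {-3, -2, 0}

Each tropical root is a break point of the lower envelope of the lines y = a_i + i · x (there are 4 lines, with slopes 0, 1, ..., 3). Only the lines that attain the minimum somewhere contribute to roots; other lines are dominated. Here the surviving (envelope) indices are i = 3, i = 2, i = 1, i = 0.
Intersections between consecutive envelope lines give the roots: for adjacent envelope indices i < j the intersection is x = (a_i − a_j) / (j − i). Reading off the sorted break points: {-3, -2, 0}.
Verification: at each break x_0, at least two indices attain the minimum of min_i(a_i + i · x_0).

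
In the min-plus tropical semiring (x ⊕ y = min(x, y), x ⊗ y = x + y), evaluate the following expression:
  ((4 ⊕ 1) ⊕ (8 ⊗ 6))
((4 ⊕ 1) ⊕ (8 ⊗ 6)) = 1

Expand innermost to outermost. Recall ⊕ takes the minimum of its arguments and ⊗ takes their sum. Working out the expression ((4 ⊕ 1) ⊕ (8 ⊗ 6)) gives 1.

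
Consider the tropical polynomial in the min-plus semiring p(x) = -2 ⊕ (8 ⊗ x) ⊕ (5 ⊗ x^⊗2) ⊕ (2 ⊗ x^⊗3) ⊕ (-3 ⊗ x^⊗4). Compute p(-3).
p(-3) = -15

A tropical monomial a ⊗ x^⊗i evaluates to a + i · x. Evaluating each term at x = -3:
  Term 0 contributes -2 + 0 · -3 = -2
  Term 1 contributes 8 + 1 · -3 = 5
  Term 2 contributes 5 + 2 · -3 = -1
  Term 3 contributes 2 + 3 · -3 = -7
  Term 4 contributes -3 + 4 · -3 = -15
p(-3) = ⊕ of these = min[-2, 5, -1, -7, -15] = -15.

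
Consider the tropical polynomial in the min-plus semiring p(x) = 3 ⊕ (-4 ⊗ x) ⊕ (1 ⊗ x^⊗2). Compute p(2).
p(2) = -2

A tropical monomial a ⊗ x^⊗i evaluates to a + i · x. Evaluating each term at x = 2:
  Term 0 contributes 3 + 0 · 2 = 3
  Term 1 contributes -4 + 1 · 2 = -2
  Term 2 contributes 1 + 2 · 2 = 5
p(2) = ⊕ of these = min[3, -2, 5] = -2.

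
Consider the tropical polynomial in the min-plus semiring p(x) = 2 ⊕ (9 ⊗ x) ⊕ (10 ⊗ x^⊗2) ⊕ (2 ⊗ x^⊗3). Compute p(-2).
p(-2) = -4

A tropical monomial a ⊗ x^⊗i evaluates to a + i · x. Evaluating each term at x = -2:
  Term 0 contributes 2 + 0 · -2 = 2
  Term 1 contributes 9 + 1 · -2 = 7
  Term 2 contributes 10 + 2 · -2 = 6
  Term 3 contributes 2 + 3 · -2 = -4
p(-2) = ⊕ of these = min[2, 7, 6, -4] = -4.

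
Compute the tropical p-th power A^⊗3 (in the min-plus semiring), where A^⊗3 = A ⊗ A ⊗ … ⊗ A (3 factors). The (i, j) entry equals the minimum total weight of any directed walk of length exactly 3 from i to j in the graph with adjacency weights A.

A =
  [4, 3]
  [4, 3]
A^⊗3 =
  [10, 9]
  [10, 9]

Each entry (A^⊗3)_ij equals the minimum over all length-3 walks i = v_0 → v_1 → … → v_3 = j of Σ_t A[v_t][v_{t+1}]. For example, for (i, j) = (0, 1) we minimise over 4 possible intermediate vertex sequences; the minimum is 9, attained along the walk 0 → 1 → 1 → 1.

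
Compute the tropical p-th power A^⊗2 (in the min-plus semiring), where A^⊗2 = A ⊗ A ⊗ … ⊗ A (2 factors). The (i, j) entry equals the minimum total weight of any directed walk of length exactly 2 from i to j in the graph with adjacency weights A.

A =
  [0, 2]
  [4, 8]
A^⊗2 =
  [0, 2]
  [4, 6]

Each entry (A^⊗2)_ij equals the minimum over all length-2 walks i = v_0 → v_1 → … → v_2 = j of Σ_t A[v_t][v_{t+1}]. For example, for (i, j) = (0, 1) we minimise over 2 possible intermediate vertex sequences; the minimum is 2, attained along the walk 0 → 0 → 1.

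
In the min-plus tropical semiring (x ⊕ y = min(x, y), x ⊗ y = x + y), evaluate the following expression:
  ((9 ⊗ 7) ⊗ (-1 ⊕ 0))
((9 ⊗ 7) ⊗ (-1 ⊕ 0)) = 15

Expand innermost to outermost. Recall ⊕ takes the minimum of its arguments and ⊗ takes their sum. Working out the expression ((9 ⊗ 7) ⊗ (-1 ⊕ 0)) gives 15.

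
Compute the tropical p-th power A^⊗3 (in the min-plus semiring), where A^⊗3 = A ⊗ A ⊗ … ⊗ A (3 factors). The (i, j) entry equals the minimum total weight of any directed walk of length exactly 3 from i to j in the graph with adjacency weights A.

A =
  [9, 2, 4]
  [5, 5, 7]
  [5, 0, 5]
A^⊗3 =
  [9, 9, 11]
  [12, 9, 14]
  [10, 7, 9]

Each entry (A^⊗3)_ij equals the minimum over all length-3 walks i = v_0 → v_1 → … → v_3 = j of Σ_t A[v_t][v_{t+1}]. For example, for (i, j) = (0, 2) we minimise over 9 possible intermediate vertex sequences; the minimum is 11, attained along the walk 0 → 1 → 0 → 2.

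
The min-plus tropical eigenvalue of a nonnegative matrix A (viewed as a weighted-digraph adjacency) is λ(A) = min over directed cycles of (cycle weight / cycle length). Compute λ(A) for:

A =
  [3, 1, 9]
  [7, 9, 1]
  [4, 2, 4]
λ(A) = 3/2

Enumerate directed cycles and compute their means (weight / length). Sample:
  cycle 0 → 0: weight = 3, length = 1, mean = 3/1 ≈ 3.000
  cycle 1 → 1: weight = 9, length = 1, mean = 9/1 ≈ 9.000
  cycle 2 → 2: weight = 4, length = 1, mean = 4/1 ≈ 4.000
  cycle 0 → 1 → 0: weight = 8, length = 2, mean = 8/2 ≈ 4.000
  cycle 0 → 2 → 0: weight = 13, length = 2, mean = 13/2 ≈ 6.500
  cycle 1 → 0 → 1: weight = 8, length = 2, mean = 8/2 ≈ 4.000
Minimum mean = 1.500, attained e.g. along the cycle 1 → 2 → 1 with weight 3 and length 2. So λ(A) = 3/2 = 3/2.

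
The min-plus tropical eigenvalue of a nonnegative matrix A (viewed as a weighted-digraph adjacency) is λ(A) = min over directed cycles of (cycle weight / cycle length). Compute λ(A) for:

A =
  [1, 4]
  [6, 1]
λ(A) = 1

Enumerate directed cycles and compute their means (weight / length). Sample:
  cycle 0 → 0: weight = 1, length = 1, mean = 1/1 ≈ 1.000
  cycle 1 → 1: weight = 1, length = 1, mean = 1/1 ≈ 1.000
  cycle 0 → 1 → 0: weight = 10, length = 2, mean = 10/2 ≈ 5.000
  cycle 1 → 0 → 1: weight = 10, length = 2, mean = 10/2 ≈ 5.000
Minimum mean = 1.000, attained e.g. along the cycle 0 → 0 with weight 1 and length 1. So λ(A) = 1/1 = 1.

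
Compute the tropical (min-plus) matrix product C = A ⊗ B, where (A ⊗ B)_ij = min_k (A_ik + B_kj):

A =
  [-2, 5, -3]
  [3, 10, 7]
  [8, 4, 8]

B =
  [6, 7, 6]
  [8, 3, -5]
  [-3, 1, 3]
A ⊗ B =
  [-6, -2, 0]
  [4, 8, 5]
  [5, 7, -1]

Apply the min-plus product entry-by-entry:
  C[0][0] = min over k of (A[0][0] + B[0][0] = -2 + 6 = 4, A[0][1] + B[1][0] = 5 + 8 = 13, A[0][2] + B[2][0] = -3 + -3 = -6) = -6 (attained at k = 2)
  C[0][1] = min over k of (A[0][0] + B[0][1] = -2 + 7 = 5, A[0][1] + B[1][1] = 5 + 3 = 8, A[0][2] + B[2][1] = -3 + 1 = -2) = -2 (attained at k = 2)
  C[0][2] = min over k of (A[0][0] + B[0][2] = -2 + 6 = 4, A[0][1] + B[1][2] = 5 + -5 = 0, A[0][2] + B[2][2] = -3 + 3 = 0) = 0 (attained at k = 1)
  C[1][0] = min over k of (A[1][0] + B[0][0] = 3 + 6 = 9, A[1][1] + B[1][0] = 10 + 8 = 18, A[1][2] + B[2][0] = 7 + -3 = 4) = 4 (attained at k = 2)
  C[1][1] = min over k of (A[1][0] + B[0][1] = 3 + 7 = 10, A[1][1] + B[1][1] = 10 + 3 = 13, A[1][2] + B[2][1] = 7 + 1 = 8) = 8 (attained at k = 2)
  C[1][2] = min over k of (A[1][0] + B[0][2] = 3 + 6 = 9, A[1][1] + B[1][2] = 10 + -5 = 5, A[1][2] + B[2][2] = 7 + 3 = 10) = 5 (attained at k = 1)
  C[2][0] = min over k of (A[2][0] + B[0][0] = 8 + 6 = 14, A[2][1] + B[1][0] = 4 + 8 = 12, A[2][2] + B[2][0] = 8 + -3 = 5) = 5 (attained at k = 2)
  C[2][1] = min over k of (A[2][0] + B[0][1] = 8 + 7 = 15, A[2][1] + B[1][1] = 4 + 3 = 7, A[2][2] + B[2][1] = 8 + 1 = 9) = 7 (attained at k = 1)
  C[2][2] = min over k of (A[2][0] + B[0][2] = 8 + 6 = 14, A[2][1] + B[1][2] = 4 + -5 = -1, A[2][2] + B[2][2] = 8 + 3 = 11) = -1 (attained at k = 1)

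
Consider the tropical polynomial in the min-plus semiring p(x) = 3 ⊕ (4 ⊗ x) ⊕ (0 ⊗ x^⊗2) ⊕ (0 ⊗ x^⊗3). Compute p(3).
p(3) = 3

A tropical monomial a ⊗ x^⊗i evaluates to a + i · x. Evaluating each term at x = 3:
  Term 0 contributes 3 + 0 · 3 = 3
  Term 1 contributes 4 + 1 · 3 = 7
  Term 2 contributes 0 + 2 · 3 = 6
  Term 3 contributes 0 + 3 · 3 = 9
p(3) = ⊕ of these = min[3, 7, 6, 9] = 3.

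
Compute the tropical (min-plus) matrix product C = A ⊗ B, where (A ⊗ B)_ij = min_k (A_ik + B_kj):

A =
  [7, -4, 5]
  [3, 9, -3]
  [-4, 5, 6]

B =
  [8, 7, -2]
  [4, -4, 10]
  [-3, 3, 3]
A ⊗ B =
  [0, -8, 5]
  [-6, 0, 0]
  [3, 1, -6]

Apply the min-plus product entry-by-entry:
  C[0][0] = min over k of (A[0][0] + B[0][0] = 7 + 8 = 15, A[0][1] + B[1][0] = -4 + 4 = 0, A[0][2] + B[2][0] = 5 + -3 = 2) = 0 (attained at k = 1)
  C[0][1] = min over k of (A[0][0] + B[0][1] = 7 + 7 = 14, A[0][1] + B[1][1] = -4 + -4 = -8, A[0][2] + B[2][1] = 5 + 3 = 8) = -8 (attained at k = 1)
  C[0][2] = min over k of (A[0][0] + B[0][2] = 7 + -2 = 5, A[0][1] + B[1][2] = -4 + 10 = 6, A[0][2] + B[2][2] = 5 + 3 = 8) = 5 (attained at k = 0)
  C[1][0] = min over k of (A[1][0] + B[0][0] = 3 + 8 = 11, A[1][1] + B[1][0] = 9 + 4 = 13, A[1][2] + B[2][0] = -3 + -3 = -6) = -6 (attained at k = 2)
  C[1][1] = min over k of (A[1][0] + B[0][1] = 3 + 7 = 10, A[1][1] + B[1][1] = 9 + -4 = 5, A[1][2] + B[2][1] = -3 + 3 = 0) = 0 (attained at k = 2)
  C[1][2] = min over k of (A[1][0] + B[0][2] = 3 + -2 = 1, A[1][1] + B[1][2] = 9 + 10 = 19, A[1][2] + B[2][2] = -3 + 3 = 0) = 0 (attained at k = 2)
  C[2][0] = min over k of (A[2][0] + B[0][0] = -4 + 8 = 4, A[2][1] + B[1][0] = 5 + 4 = 9, A[2][2] + B[2][0] = 6 + -3 = 3) = 3 (attained at k = 2)
  C[2][1] = min over k of (A[2][0] + B[0][1] = -4 + 7 = 3, A[2][1] + B[1][1] = 5 + -4 = 1, A[2][2] + B[2][1] = 6 + 3 = 9) = 1 (attained at k = 1)
  C[2][2] = min over k of (A[2][0] + B[0][2] = -4 + -2 = -6, A[2][1] + B[1][2] = 5 + 10 = 15, A[2][2] + B[2][2] = 6 + 3 = 9) = -6 (attained at k = 0)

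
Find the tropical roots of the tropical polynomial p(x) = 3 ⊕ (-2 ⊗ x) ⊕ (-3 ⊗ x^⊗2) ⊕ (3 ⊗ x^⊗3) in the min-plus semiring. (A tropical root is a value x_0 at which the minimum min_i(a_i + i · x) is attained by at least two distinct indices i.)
Roots: {-6, 1, 5}

Each tropical root is a break point of the lower envelope of the lines y = a_i + i · x (there are 4 lines, with slopes 0, 1, ..., 3). Only the lines that attain the minimum somewhere contribute to roots; other lines are dominated. Here the surviving (envelope) indices are i = 3, i = 2, i = 1, i = 0.
Intersections between consecutive envelope lines give the roots: for adjacent envelope indices i < j the intersection is x = (a_i − a_j) / (j − i). Reading off the sorted break points: {-6, 1, 5}.
Verification: at each break x_0, at least two indices attain the minimum of min_i(a_i + i · x_0).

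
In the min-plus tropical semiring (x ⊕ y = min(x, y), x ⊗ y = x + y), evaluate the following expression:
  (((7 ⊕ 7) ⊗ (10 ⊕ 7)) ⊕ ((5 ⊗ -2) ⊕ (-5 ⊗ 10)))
(((7 ⊕ 7) ⊗ (10 ⊕ 7)) ⊕ ((5 ⊗ -2) ⊕ (-5 ⊗ 10))) = 3

Expand innermost to outermost. Recall ⊕ takes the minimum of its arguments and ⊗ takes their sum. Working out the expression (((7 ⊕ 7) ⊗ (10 ⊕ 7)) ⊕ ((5 ⊗ -2) ⊕ (-5 ⊗ 10))) gives 3.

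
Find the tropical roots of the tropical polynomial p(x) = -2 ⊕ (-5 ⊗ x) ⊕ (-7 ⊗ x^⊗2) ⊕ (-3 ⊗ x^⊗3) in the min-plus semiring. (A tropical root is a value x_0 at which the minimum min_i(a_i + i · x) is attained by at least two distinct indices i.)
Roots: {-4, 2, 3}

Each tropical root is a break point of the lower envelope of the lines y = a_i + i · x (there are 4 lines, with slopes 0, 1, ..., 3). Only the lines that attain the minimum somewhere contribute to roots; other lines are dominated. Here the surviving (envelope) indices are i = 3, i = 2, i = 1, i = 0.
Intersections between consecutive envelope lines give the roots: for adjacent envelope indices i < j the intersection is x = (a_i − a_j) / (j − i). Reading off the sorted break points: {-4, 2, 3}.
Verification: at each break x_0, at least two indices attain the minimum of min_i(a_i + i · x_0).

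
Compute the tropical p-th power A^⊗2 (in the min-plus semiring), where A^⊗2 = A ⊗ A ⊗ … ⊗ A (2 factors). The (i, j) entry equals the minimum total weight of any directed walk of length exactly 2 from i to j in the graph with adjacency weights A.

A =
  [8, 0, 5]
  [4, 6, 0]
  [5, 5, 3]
A^⊗2 =
  [4, 6, 0]
  [5, 4, 3]
  [8, 5, 5]

Each entry (A^⊗2)_ij equals the minimum over all length-2 walks i = v_0 → v_1 → … → v_2 = j of Σ_t A[v_t][v_{t+1}]. For example, for (i, j) = (0, 2) we minimise over 3 possible intermediate vertex sequences; the minimum is 0, attained along the walk 0 → 1 → 2.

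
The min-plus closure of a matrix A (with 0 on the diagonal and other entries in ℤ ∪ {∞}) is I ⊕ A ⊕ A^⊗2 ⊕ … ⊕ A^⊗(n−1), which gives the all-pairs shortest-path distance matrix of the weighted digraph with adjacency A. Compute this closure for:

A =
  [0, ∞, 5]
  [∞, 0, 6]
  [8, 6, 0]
Closure =
  [0, 11, 5]
  [14, 0, 6]
  [8, 6, 0]

This is the Floyd-Warshall all-pairs shortest-path computation. For each intermediate vertex k = 0, 1, …, 2, update dist[i][j] ← min(dist[i][j], dist[i][k] + dist[k][j]). The final matrix gives, for each (i, j), the minimum total weight of any directed path from i to j (possibly empty when i = j).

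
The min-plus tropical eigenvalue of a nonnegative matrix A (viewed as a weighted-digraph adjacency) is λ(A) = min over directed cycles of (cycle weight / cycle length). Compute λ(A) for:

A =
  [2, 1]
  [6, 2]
λ(A) = 2

Enumerate directed cycles and compute their means (weight / length). Sample:
  cycle 0 → 0: weight = 2, length = 1, mean = 2/1 ≈ 2.000
  cycle 1 → 1: weight = 2, length = 1, mean = 2/1 ≈ 2.000
  cycle 0 → 1 → 0: weight = 7, length = 2, mean = 7/2 ≈ 3.500
  cycle 1 → 0 → 1: weight = 7, length = 2, mean = 7/2 ≈ 3.500
Minimum mean = 2.000, attained e.g. along the cycle 0 → 0 with weight 2 and length 1. So λ(A) = 2/1 = 2.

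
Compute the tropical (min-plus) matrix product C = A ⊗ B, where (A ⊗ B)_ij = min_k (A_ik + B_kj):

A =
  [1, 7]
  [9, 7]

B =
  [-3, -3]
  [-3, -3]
A ⊗ B =
  [-2, -2]
  [4, 4]

Apply the min-plus product entry-by-entry:
  C[0][0] = min over k of (A[0][0] + B[0][0] = 1 + -3 = -2, A[0][1] + B[1][0] = 7 + -3 = 4) = -2 (attained at k = 0)
  C[0][1] = min over k of (A[0][0] + B[0][1] = 1 + -3 = -2, A[0][1] + B[1][1] = 7 + -3 = 4) = -2 (attained at k = 0)
  C[1][0] = min over k of (A[1][0] + B[0][0] = 9 + -3 = 6, A[1][1] + B[1][0] = 7 + -3 = 4) = 4 (attained at k = 1)
  C[1][1] = min over k of (A[1][0] + B[0][1] = 9 + -3 = 6, A[1][1] + B[1][1] = 7 + -3 = 4) = 4 (attained at k = 1)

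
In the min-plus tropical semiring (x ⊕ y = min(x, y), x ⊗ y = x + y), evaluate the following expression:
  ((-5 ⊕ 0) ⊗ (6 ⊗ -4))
((-5 ⊕ 0) ⊗ (6 ⊗ -4)) = -3

Expand innermost to outermost. Recall ⊕ takes the minimum of its arguments and ⊗ takes their sum. Working out the expression ((-5 ⊕ 0) ⊗ (6 ⊗ -4)) gives -3.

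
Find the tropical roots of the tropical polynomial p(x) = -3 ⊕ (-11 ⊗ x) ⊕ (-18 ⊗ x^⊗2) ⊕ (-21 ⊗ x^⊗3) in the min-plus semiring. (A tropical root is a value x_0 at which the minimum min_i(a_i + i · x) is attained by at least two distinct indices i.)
Roots: {3, 7, 8}

Each tropical root is a break point of the lower envelope of the lines y = a_i + i · x (there are 4 lines, with slopes 0, 1, ..., 3). Only the lines that attain the minimum somewhere contribute to roots; other lines are dominated. Here the surviving (envelope) indices are i = 3, i = 2, i = 1, i = 0.
Intersections between consecutive envelope lines give the roots: for adjacent envelope indices i < j the intersection is x = (a_i − a_j) / (j − i). Reading off the sorted break points: {3, 7, 8}.
Verification: at each break x_0, at least two indices attain the minimum of min_i(a_i + i · x_0).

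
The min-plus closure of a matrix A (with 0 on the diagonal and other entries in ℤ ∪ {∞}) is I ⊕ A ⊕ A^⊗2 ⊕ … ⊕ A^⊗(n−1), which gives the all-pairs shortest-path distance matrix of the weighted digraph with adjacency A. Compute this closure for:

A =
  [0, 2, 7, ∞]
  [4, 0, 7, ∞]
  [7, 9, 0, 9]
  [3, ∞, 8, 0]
Closure =
  [0, 2, 7, 16]
  [4, 0, 7, 16]
  [7, 9, 0, 9]
  [3, 5, 8, 0]

This is the Floyd-Warshall all-pairs shortest-path computation. For each intermediate vertex k = 0, 1, …, 3, update dist[i][j] ← min(dist[i][j], dist[i][k] + dist[k][j]). The final matrix gives, for each (i, j), the minimum total weight of any directed path from i to j (possibly empty when i = j).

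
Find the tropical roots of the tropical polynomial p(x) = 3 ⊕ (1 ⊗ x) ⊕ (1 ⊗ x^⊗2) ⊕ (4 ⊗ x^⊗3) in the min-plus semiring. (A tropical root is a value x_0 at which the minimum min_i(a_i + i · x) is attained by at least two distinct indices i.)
Roots: {-3, 0, 2}

Each tropical root is a break point of the lower envelope of the lines y = a_i + i · x (there are 4 lines, with slopes 0, 1, ..., 3). Only the lines that attain the minimum somewhere contribute to roots; other lines are dominated. Here the surviving (envelope) indices are i = 3, i = 2, i = 1, i = 0.
Intersections between consecutive envelope lines give the roots: for adjacent envelope indices i < j the intersection is x = (a_i − a_j) / (j − i). Reading off the sorted break points: {-3, 0, 2}.
Verification: at each break x_0, at least two indices attain the minimum of min_i(a_i + i · x_0).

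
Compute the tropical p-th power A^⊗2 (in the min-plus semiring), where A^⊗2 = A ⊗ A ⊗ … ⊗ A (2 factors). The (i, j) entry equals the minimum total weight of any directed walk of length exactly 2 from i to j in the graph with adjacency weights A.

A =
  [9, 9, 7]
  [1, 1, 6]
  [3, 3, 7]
A^⊗2 =
  [10, 10, 14]
  [2, 2, 7]
  [4, 4, 9]

Each entry (A^⊗2)_ij equals the minimum over all length-2 walks i = v_0 → v_1 → … → v_2 = j of Σ_t A[v_t][v_{t+1}]. For example, for (i, j) = (0, 2) we minimise over 3 possible intermediate vertex sequences; the minimum is 14, attained along the walk 0 → 2 → 2.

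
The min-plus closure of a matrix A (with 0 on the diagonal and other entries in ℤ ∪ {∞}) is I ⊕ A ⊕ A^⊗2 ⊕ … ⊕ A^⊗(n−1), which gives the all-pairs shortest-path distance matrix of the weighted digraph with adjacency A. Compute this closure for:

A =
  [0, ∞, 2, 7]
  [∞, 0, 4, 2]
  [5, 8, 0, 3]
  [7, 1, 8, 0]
Closure =
  [0, 6, 2, 5]
  [9, 0, 4, 2]
  [5, 4, 0, 3]
  [7, 1, 5, 0]

This is the Floyd-Warshall all-pairs shortest-path computation. For each intermediate vertex k = 0, 1, …, 3, update dist[i][j] ← min(dist[i][j], dist[i][k] + dist[k][j]). The final matrix gives, for each (i, j), the minimum total weight of any directed path from i to j (possibly empty when i = j).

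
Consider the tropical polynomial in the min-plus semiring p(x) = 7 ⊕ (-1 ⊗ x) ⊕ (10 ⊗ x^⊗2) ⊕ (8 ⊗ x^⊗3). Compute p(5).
p(5) = 4

A tropical monomial a ⊗ x^⊗i evaluates to a + i · x. Evaluating each term at x = 5:
  Term 0 contributes 7 + 0 · 5 = 7
  Term 1 contributes -1 + 1 · 5 = 4
  Term 2 contributes 10 + 2 · 5 = 20
  Term 3 contributes 8 + 3 · 5 = 23
p(5) = ⊕ of these = min[7, 4, 20, 23] = 4.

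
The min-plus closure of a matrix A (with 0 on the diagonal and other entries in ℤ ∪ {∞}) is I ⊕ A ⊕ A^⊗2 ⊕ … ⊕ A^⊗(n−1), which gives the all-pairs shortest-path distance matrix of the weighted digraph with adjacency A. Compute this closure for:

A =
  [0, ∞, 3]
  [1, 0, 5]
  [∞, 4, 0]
Closure =
  [0, 7, 3]
  [1, 0, 4]
  [5, 4, 0]

This is the Floyd-Warshall all-pairs shortest-path computation. For each intermediate vertex k = 0, 1, …, 2, update dist[i][j] ← min(dist[i][j], dist[i][k] + dist[k][j]). The final matrix gives, for each (i, j), the minimum total weight of any directed path from i to j (possibly empty when i = j).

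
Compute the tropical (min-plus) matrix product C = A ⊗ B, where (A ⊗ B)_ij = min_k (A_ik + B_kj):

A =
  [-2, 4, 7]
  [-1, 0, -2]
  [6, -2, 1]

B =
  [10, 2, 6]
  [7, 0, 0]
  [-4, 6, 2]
A ⊗ B =
  [3, 0, 4]
  [-6, 0, 0]
  [-3, -2, -2]

Apply the min-plus product entry-by-entry:
  C[0][0] = min over k of (A[0][0] + B[0][0] = -2 + 10 = 8, A[0][1] + B[1][0] = 4 + 7 = 11, A[0][2] + B[2][0] = 7 + -4 = 3) = 3 (attained at k = 2)
  C[0][1] = min over k of (A[0][0] + B[0][1] = -2 + 2 = 0, A[0][1] + B[1][1] = 4 + 0 = 4, A[0][2] + B[2][1] = 7 + 6 = 13) = 0 (attained at k = 0)
  C[0][2] = min over k of (A[0][0] + B[0][2] = -2 + 6 = 4, A[0][1] + B[1][2] = 4 + 0 = 4, A[0][2] + B[2][2] = 7 + 2 = 9) = 4 (attained at k = 0)
  C[1][0] = min over k of (A[1][0] + B[0][0] = -1 + 10 = 9, A[1][1] + B[1][0] = 0 + 7 = 7, A[1][2] + B[2][0] = -2 + -4 = -6) = -6 (attained at k = 2)
  C[1][1] = min over k of (A[1][0] + B[0][1] = -1 + 2 = 1, A[1][1] + B[1][1] = 0 + 0 = 0, A[1][2] + B[2][1] = -2 + 6 = 4) = 0 (attained at k = 1)
  C[1][2] = min over k of (A[1][0] + B[0][2] = -1 + 6 = 5, A[1][1] + B[1][2] = 0 + 0 = 0, A[1][2] + B[2][2] = -2 + 2 = 0) = 0 (attained at k = 1)
  C[2][0] = min over k of (A[2][0] + B[0][0] = 6 + 10 = 16, A[2][1] + B[1][0] = -2 + 7 = 5, A[2][2] + B[2][0] = 1 + -4 = -3) = -3 (attained at k = 2)
  C[2][1] = min over k of (A[2][0] + B[0][1] = 6 + 2 = 8, A[2][1] + B[1][1] = -2 + 0 = -2, A[2][2] + B[2][1] = 1 + 6 = 7) = -2 (attained at k = 1)
  C[2][2] = min over k of (A[2][0] + B[0][2] = 6 + 6 = 12, A[2][1] + B[1][2] = -2 + 0 = -2, A[2][2] + B[2][2] = 1 + 2 = 3) = -2 (attained at k = 1)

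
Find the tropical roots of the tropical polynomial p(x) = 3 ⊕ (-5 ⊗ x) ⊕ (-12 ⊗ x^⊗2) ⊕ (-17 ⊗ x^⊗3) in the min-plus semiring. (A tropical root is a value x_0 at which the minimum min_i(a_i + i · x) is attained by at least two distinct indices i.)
Roots: {5, 7, 8}

Each tropical root is a break point of the lower envelope of the lines y = a_i + i · x (there are 4 lines, with slopes 0, 1, ..., 3). Only the lines that attain the minimum somewhere contribute to roots; other lines are dominated. Here the surviving (envelope) indices are i = 3, i = 2, i = 1, i = 0.
Intersections between consecutive envelope lines give the roots: for adjacent envelope indices i < j the intersection is x = (a_i − a_j) / (j − i). Reading off the sorted break points: {5, 7, 8}.
Verification: at each break x_0, at least two indices attain the minimum of min_i(a_i + i · x_0).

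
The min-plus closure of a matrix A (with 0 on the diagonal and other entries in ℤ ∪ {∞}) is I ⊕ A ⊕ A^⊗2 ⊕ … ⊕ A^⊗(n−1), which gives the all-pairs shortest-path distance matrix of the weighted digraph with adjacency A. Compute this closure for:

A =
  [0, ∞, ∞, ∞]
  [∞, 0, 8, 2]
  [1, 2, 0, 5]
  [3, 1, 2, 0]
Closure =
  [0, ∞, ∞, ∞]
  [5, 0, 4, 2]
  [1, 2, 0, 4]
  [3, 1, 2, 0]

This is the Floyd-Warshall all-pairs shortest-path computation. For each intermediate vertex k = 0, 1, …, 3, update dist[i][j] ← min(dist[i][j], dist[i][k] + dist[k][j]). The final matrix gives, for each (i, j), the minimum total weight of any directed path from i to j (possibly empty when i = j).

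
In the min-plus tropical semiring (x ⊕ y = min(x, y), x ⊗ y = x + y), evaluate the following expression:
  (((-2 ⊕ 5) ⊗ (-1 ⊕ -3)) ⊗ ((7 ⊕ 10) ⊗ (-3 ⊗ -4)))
(((-2 ⊕ 5) ⊗ (-1 ⊕ -3)) ⊗ ((7 ⊕ 10) ⊗ (-3 ⊗ -4))) = -5

Expand innermost to outermost. Recall ⊕ takes the minimum of its arguments and ⊗ takes their sum. Working out the expression (((-2 ⊕ 5) ⊗ (-1 ⊕ -3)) ⊗ ((7 ⊕ 10) ⊗ (-3 ⊗ -4))) gives -5.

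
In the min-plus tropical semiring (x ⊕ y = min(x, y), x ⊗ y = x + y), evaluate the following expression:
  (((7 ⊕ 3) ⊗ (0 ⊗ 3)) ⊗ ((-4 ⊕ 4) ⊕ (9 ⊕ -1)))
(((7 ⊕ 3) ⊗ (0 ⊗ 3)) ⊗ ((-4 ⊕ 4) ⊕ (9 ⊕ -1))) = 2

Expand innermost to outermost. Recall ⊕ takes the minimum of its arguments and ⊗ takes their sum. Working out the expression (((7 ⊕ 3) ⊗ (0 ⊗ 3)) ⊗ ((-4 ⊕ 4) ⊕ (9 ⊕ -1))) gives 2.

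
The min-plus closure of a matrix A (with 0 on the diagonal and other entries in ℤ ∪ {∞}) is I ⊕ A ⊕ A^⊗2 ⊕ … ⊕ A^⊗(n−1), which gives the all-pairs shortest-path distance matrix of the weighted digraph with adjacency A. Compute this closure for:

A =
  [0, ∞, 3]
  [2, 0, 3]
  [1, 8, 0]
Closure =
  [0, 11, 3]
  [2, 0, 3]
  [1, 8, 0]

This is the Floyd-Warshall all-pairs shortest-path computation. For each intermediate vertex k = 0, 1, …, 2, update dist[i][j] ← min(dist[i][j], dist[i][k] + dist[k][j]). The final matrix gives, for each (i, j), the minimum total weight of any directed path from i to j (possibly empty when i = j).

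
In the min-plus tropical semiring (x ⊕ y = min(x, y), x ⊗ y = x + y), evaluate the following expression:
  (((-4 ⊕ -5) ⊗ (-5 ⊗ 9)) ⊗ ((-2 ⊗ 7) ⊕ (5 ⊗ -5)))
(((-4 ⊕ -5) ⊗ (-5 ⊗ 9)) ⊗ ((-2 ⊗ 7) ⊕ (5 ⊗ -5))) = -1

Expand innermost to outermost. Recall ⊕ takes the minimum of its arguments and ⊗ takes their sum. Working out the expression (((-4 ⊕ -5) ⊗ (-5 ⊗ 9)) ⊗ ((-2 ⊗ 7) ⊕ (5 ⊗ -5))) gives -1.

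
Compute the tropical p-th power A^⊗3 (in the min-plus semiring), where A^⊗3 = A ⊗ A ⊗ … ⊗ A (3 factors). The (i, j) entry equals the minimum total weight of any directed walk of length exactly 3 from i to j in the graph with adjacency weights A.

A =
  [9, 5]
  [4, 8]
A^⊗3 =
  [17, 14]
  [13, 17]

Each entry (A^⊗3)_ij equals the minimum over all length-3 walks i = v_0 → v_1 → … → v_3 = j of Σ_t A[v_t][v_{t+1}]. For example, for (i, j) = (0, 1) we minimise over 4 possible intermediate vertex sequences; the minimum is 14, attained along the walk 0 → 1 → 0 → 1.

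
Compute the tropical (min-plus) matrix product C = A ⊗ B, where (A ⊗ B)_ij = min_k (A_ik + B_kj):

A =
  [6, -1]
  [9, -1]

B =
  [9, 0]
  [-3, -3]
A ⊗ B =
  [-4, -4]
  [-4, -4]

Apply the min-plus product entry-by-entry:
  C[0][0] = min over k of (A[0][0] + B[0][0] = 6 + 9 = 15, A[0][1] + B[1][0] = -1 + -3 = -4) = -4 (attained at k = 1)
  C[0][1] = min over k of (A[0][0] + B[0][1] = 6 + 0 = 6, A[0][1] + B[1][1] = -1 + -3 = -4) = -4 (attained at k = 1)
  C[1][0] = min over k of (A[1][0] + B[0][0] = 9 + 9 = 18, A[1][1] + B[1][0] = -1 + -3 = -4) = -4 (attained at k = 1)
  C[1][1] = min over k of (A[1][0] + B[0][1] = 9 + 0 = 9, A[1][1] + B[1][1] = -1 + -3 = -4) = -4 (attained at k = 1)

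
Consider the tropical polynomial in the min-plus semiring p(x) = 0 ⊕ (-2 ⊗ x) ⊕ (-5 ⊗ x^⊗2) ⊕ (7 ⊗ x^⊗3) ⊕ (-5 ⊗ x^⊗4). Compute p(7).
p(7) = 0

A tropical monomial a ⊗ x^⊗i evaluates to a + i · x. Evaluating each term at x = 7:
  Term 0 contributes 0 + 0 · 7 = 0
  Term 1 contributes -2 + 1 · 7 = 5
  Term 2 contributes -5 + 2 · 7 = 9
  Term 3 contributes 7 + 3 · 7 = 28
  Term 4 contributes -5 + 4 · 7 = 23
p(7) = ⊕ of these = min[0, 5, 9, 28, 23] = 0.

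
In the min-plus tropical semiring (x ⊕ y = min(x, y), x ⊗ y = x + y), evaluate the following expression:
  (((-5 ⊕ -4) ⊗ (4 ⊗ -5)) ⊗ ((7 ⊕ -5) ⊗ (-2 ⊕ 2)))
(((-5 ⊕ -4) ⊗ (4 ⊗ -5)) ⊗ ((7 ⊕ -5) ⊗ (-2 ⊕ 2))) = -13

Expand innermost to outermost. Recall ⊕ takes the minimum of its arguments and ⊗ takes their sum. Working out the expression (((-5 ⊕ -4) ⊗ (4 ⊗ -5)) ⊗ ((7 ⊕ -5) ⊗ (-2 ⊕ 2))) gives -13.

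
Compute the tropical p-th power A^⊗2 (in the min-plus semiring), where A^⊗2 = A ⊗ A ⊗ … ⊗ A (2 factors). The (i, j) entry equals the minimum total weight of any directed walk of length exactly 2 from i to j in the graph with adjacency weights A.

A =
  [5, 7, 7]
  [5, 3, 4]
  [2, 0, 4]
A^⊗2 =
  [9, 7, 11]
  [6, 4, 7]
  [5, 3, 4]

Each entry (A^⊗2)_ij equals the minimum over all length-2 walks i = v_0 → v_1 → … → v_2 = j of Σ_t A[v_t][v_{t+1}]. For example, for (i, j) = (0, 2) we minimise over 3 possible intermediate vertex sequences; the minimum is 11, attained along the walk 0 → 1 → 2.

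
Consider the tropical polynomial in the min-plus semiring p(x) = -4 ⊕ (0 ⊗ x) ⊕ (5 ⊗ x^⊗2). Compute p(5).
p(5) = -4

A tropical monomial a ⊗ x^⊗i evaluates to a + i · x. Evaluating each term at x = 5:
  Term 0 contributes -4 + 0 · 5 = -4
  Term 1 contributes 0 + 1 · 5 = 5
  Term 2 contributes 5 + 2 · 5 = 15
p(5) = ⊕ of these = min[-4, 5, 15] = -4.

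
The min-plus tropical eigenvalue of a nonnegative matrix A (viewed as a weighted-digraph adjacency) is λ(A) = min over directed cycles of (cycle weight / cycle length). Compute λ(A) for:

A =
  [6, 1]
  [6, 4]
λ(A) = 7/2

Enumerate directed cycles and compute their means (weight / length). Sample:
  cycle 0 → 0: weight = 6, length = 1, mean = 6/1 ≈ 6.000
  cycle 1 → 1: weight = 4, length = 1, mean = 4/1 ≈ 4.000
  cycle 0 → 1 → 0: weight = 7, length = 2, mean = 7/2 ≈ 3.500
  cycle 1 → 0 → 1: weight = 7, length = 2, mean = 7/2 ≈ 3.500
Minimum mean = 3.500, attained e.g. along the cycle 0 → 1 → 0 with weight 7 and length 2. So λ(A) = 7/2 = 7/2.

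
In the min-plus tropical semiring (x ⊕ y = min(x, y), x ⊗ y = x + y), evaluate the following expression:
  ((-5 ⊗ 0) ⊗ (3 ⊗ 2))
((-5 ⊗ 0) ⊗ (3 ⊗ 2)) = 0

Expand innermost to outermost. Recall ⊕ takes the minimum of its arguments and ⊗ takes their sum. Working out the expression ((-5 ⊗ 0) ⊗ (3 ⊗ 2)) gives 0.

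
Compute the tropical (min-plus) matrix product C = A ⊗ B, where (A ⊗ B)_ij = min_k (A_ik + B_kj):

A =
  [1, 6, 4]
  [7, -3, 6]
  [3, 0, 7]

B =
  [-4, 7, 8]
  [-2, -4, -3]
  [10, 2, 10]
A ⊗ B =
  [-3, 2, 3]
  [-5, -7, -6]
  [-2, -4, -3]

Apply the min-plus product entry-by-entry:
  C[0][0] = min over k of (A[0][0] + B[0][0] = 1 + -4 = -3, A[0][1] + B[1][0] = 6 + -2 = 4, A[0][2] + B[2][0] = 4 + 10 = 14) = -3 (attained at k = 0)
  C[0][1] = min over k of (A[0][0] + B[0][1] = 1 + 7 = 8, A[0][1] + B[1][1] = 6 + -4 = 2, A[0][2] + B[2][1] = 4 + 2 = 6) = 2 (attained at k = 1)
  C[0][2] = min over k of (A[0][0] + B[0][2] = 1 + 8 = 9, A[0][1] + B[1][2] = 6 + -3 = 3, A[0][2] + B[2][2] = 4 + 10 = 14) = 3 (attained at k = 1)
  C[1][0] = min over k of (A[1][0] + B[0][0] = 7 + -4 = 3, A[1][1] + B[1][0] = -3 + -2 = -5, A[1][2] + B[2][0] = 6 + 10 = 16) = -5 (attained at k = 1)
  C[1][1] = min over k of (A[1][0] + B[0][1] = 7 + 7 = 14, A[1][1] + B[1][1] = -3 + -4 = -7, A[1][2] + B[2][1] = 6 + 2 = 8) = -7 (attained at k = 1)
  C[1][2] = min over k of (A[1][0] + B[0][2] = 7 + 8 = 15, A[1][1] + B[1][2] = -3 + -3 = -6, A[1][2] + B[2][2] = 6 + 10 = 16) = -6 (attained at k = 1)
  C[2][0] = min over k of (A[2][0] + B[0][0] = 3 + -4 = -1, A[2][1] + B[1][0] = 0 + -2 = -2, A[2][2] + B[2][0] = 7 + 10 = 17) = -2 (attained at k = 1)
  C[2][1] = min over k of (A[2][0] + B[0][1] = 3 + 7 = 10, A[2][1] + B[1][1] = 0 + -4 = -4, A[2][2] + B[2][1] = 7 + 2 = 9) = -4 (attained at k = 1)
  C[2][2] = min over k of (A[2][0] + B[0][2] = 3 + 8 = 11, A[2][1] + B[1][2] = 0 + -3 = -3, A[2][2] + B[2][2] = 7 + 10 = 17) = -3 (attained at k = 1)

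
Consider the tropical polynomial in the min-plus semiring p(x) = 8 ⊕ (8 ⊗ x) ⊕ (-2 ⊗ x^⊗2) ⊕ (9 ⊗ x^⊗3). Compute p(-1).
p(-1) = -4

A tropical monomial a ⊗ x^⊗i evaluates to a + i · x. Evaluating each term at x = -1:
  Term 0 contributes 8 + 0 · -1 = 8
  Term 1 contributes 8 + 1 · -1 = 7
  Term 2 contributes -2 + 2 · -1 = -4
  Term 3 contributes 9 + 3 · -1 = 6
p(-1) = ⊕ of these = min[8, 7, -4, 6] = -4.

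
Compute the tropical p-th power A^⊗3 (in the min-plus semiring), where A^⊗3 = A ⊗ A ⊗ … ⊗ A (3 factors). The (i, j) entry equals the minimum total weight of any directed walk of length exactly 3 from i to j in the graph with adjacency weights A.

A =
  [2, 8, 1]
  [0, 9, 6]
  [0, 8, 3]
A^⊗3 =
  [3, 9, 2]
  [1, 9, 3]
  [1, 9, 3]

Each entry (A^⊗3)_ij equals the minimum over all length-3 walks i = v_0 → v_1 → … → v_3 = j of Σ_t A[v_t][v_{t+1}]. For example, for (i, j) = (0, 2) we minimise over 9 possible intermediate vertex sequences; the minimum is 2, attained along the walk 0 → 2 → 0 → 2.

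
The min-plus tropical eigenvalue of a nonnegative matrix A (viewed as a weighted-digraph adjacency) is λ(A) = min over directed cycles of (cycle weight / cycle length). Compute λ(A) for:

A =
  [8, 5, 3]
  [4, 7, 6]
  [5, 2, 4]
λ(A) = 3

Enumerate directed cycles and compute their means (weight / length). Sample:
  cycle 0 → 0: weight = 8, length = 1, mean = 8/1 ≈ 8.000
  cycle 1 → 1: weight = 7, length = 1, mean = 7/1 ≈ 7.000
  cycle 2 → 2: weight = 4, length = 1, mean = 4/1 ≈ 4.000
  cycle 0 → 1 → 0: weight = 9, length = 2, mean = 9/2 ≈ 4.500
  cycle 0 → 2 → 0: weight = 8, length = 2, mean = 8/2 ≈ 4.000
  cycle 1 → 0 → 1: weight = 9, length = 2, mean = 9/2 ≈ 4.500
Minimum mean = 3.000, attained e.g. along the cycle 0 → 2 → 1 → 0 with weight 9 and length 3. So λ(A) = 9/3 = 3.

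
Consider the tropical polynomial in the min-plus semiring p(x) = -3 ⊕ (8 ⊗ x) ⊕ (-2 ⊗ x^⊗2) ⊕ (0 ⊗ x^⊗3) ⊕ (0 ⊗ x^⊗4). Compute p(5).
p(5) = -3

A tropical monomial a ⊗ x^⊗i evaluates to a + i · x. Evaluating each term at x = 5:
  Term 0 contributes -3 + 0 · 5 = -3
  Term 1 contributes 8 + 1 · 5 = 13
  Term 2 contributes -2 + 2 · 5 = 8
  Term 3 contributes 0 + 3 · 5 = 15
  Term 4 contributes 0 + 4 · 5 = 20
p(5) = ⊕ of these = min[-3, 13, 8, 15, 20] = -3.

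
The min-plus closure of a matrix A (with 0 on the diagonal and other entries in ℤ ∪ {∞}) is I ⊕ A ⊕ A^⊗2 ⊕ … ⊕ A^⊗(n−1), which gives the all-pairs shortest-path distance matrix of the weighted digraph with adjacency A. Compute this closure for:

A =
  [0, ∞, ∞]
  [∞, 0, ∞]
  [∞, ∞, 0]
Closure =
  [0, ∞, ∞]
  [∞, 0, ∞]
  [∞, ∞, 0]

This is the Floyd-Warshall all-pairs shortest-path computation. For each intermediate vertex k = 0, 1, …, 2, update dist[i][j] ← min(dist[i][j], dist[i][k] + dist[k][j]). The final matrix gives, for each (i, j), the minimum total weight of any directed path from i to j (possibly empty when i = j).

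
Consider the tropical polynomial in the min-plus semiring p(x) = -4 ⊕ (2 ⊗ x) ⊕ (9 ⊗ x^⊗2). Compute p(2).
p(2) = -4

A tropical monomial a ⊗ x^⊗i evaluates to a + i · x. Evaluating each term at x = 2:
  Term 0 contributes -4 + 0 · 2 = -4
  Term 1 contributes 2 + 1 · 2 = 4
  Term 2 contributes 9 + 2 · 2 = 13
p(2) = ⊕ of these = min[-4, 4, 13] = -4.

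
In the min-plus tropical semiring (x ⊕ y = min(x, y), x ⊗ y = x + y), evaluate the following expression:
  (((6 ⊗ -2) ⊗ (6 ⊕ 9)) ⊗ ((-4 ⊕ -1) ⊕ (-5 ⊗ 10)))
(((6 ⊗ -2) ⊗ (6 ⊕ 9)) ⊗ ((-4 ⊕ -1) ⊕ (-5 ⊗ 10))) = 6

Expand innermost to outermost. Recall ⊕ takes the minimum of its arguments and ⊗ takes their sum. Working out the expression (((6 ⊗ -2) ⊗ (6 ⊕ 9)) ⊗ ((-4 ⊕ -1) ⊕ (-5 ⊗ 10))) gives 6.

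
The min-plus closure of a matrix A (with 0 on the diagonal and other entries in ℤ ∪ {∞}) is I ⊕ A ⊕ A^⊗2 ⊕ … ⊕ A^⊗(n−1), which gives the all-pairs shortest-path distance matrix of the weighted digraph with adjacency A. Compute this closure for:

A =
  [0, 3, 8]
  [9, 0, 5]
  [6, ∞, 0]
Closure =
  [0, 3, 8]
  [9, 0, 5]
  [6, 9, 0]

This is the Floyd-Warshall all-pairs shortest-path computation. For each intermediate vertex k = 0, 1, …, 2, update dist[i][j] ← min(dist[i][j], dist[i][k] + dist[k][j]). The final matrix gives, for each (i, j), the minimum total weight of any directed path from i to j (possibly empty when i = j).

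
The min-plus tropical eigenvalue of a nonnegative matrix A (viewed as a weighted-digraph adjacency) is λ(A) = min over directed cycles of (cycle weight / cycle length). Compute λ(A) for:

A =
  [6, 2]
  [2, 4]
λ(A) = 2

Enumerate directed cycles and compute their means (weight / length). Sample:
  cycle 0 → 0: weight = 6, length = 1, mean = 6/1 ≈ 6.000
  cycle 1 → 1: weight = 4, length = 1, mean = 4/1 ≈ 4.000
  cycle 0 → 1 → 0: weight = 4, length = 2, mean = 4/2 ≈ 2.000
  cycle 1 → 0 → 1: weight = 4, length = 2, mean = 4/2 ≈ 2.000
Minimum mean = 2.000, attained e.g. along the cycle 0 → 1 → 0 with weight 4 and length 2. So λ(A) = 4/2 = 2.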